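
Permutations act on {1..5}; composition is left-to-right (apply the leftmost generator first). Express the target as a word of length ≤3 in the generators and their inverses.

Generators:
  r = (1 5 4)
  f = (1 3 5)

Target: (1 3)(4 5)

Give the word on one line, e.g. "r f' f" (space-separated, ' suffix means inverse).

r f'

  after r: (1 5 4)
  after f': (1 3)(4 5)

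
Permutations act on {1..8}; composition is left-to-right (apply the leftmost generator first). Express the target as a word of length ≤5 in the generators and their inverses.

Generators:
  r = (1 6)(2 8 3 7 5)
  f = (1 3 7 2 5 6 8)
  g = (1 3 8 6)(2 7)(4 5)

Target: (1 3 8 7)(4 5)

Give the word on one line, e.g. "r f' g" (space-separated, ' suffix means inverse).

f' f' r g

  after f': (1 8 6 5 2 7 3)
  after f': (1 6 2 3 8 5 7)
  after r: (2 7 6 8)
  after g: (1 3 8 7)(4 5)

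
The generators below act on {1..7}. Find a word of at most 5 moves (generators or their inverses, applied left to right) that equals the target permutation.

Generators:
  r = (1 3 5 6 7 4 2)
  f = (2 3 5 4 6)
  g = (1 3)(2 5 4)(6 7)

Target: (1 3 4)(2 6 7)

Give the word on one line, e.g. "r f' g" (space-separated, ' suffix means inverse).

  after g': (1 3)(2 4 5)(6 7)
  after r': (2 7 5 4 3)
  after g': (1 3 4)(2 6 7)

g' r' g'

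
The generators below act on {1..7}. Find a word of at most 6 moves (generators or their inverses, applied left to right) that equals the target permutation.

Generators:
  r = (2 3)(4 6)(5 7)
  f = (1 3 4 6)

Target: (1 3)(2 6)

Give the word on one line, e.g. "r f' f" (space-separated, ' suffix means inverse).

f r' f r

  after f: (1 3 4 6)
  after r': (1 2 3 6)(5 7)
  after f: (1 2 4 6 3)(5 7)
  after r: (1 3)(2 6)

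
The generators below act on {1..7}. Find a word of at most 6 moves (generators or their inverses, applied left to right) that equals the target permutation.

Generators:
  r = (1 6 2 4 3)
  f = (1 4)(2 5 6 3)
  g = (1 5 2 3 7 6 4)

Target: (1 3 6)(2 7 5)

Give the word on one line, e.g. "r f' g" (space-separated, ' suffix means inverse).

  after g': (1 4 6 7 3 2 5)
  after f: (2 6 7)(3 5 4)
  after g': (1 4 2 7 5 6 3)
  after r: (1 3 6)(2 7 5)

g' f g' r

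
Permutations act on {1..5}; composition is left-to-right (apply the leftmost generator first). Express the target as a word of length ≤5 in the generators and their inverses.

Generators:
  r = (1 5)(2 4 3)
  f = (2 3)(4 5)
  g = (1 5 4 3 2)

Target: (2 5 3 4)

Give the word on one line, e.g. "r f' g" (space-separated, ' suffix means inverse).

  after f: (2 3)(4 5)
  after r': (1 5 2 4)
  after g': (2 5 3 4)

f r' g'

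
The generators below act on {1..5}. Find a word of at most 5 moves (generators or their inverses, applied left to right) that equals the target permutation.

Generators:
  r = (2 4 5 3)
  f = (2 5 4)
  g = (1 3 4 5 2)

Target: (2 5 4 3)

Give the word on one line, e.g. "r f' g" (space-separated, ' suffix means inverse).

  after r: (2 4 5 3)
  after f': (2 5 3 4)
  after r: (2 3 5)
  after f: (2 3 4)
  after r': (2 5 4 3)

r f' r f r'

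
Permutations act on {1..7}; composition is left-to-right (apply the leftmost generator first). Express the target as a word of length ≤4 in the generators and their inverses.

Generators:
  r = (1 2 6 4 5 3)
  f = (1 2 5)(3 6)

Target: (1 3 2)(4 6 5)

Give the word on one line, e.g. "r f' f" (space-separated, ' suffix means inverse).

  after f': (1 5 2)(3 6)
  after f': (1 2 5)
  after f': (3 6)
  after r': (1 3 2)(4 6 5)

f' f' f' r'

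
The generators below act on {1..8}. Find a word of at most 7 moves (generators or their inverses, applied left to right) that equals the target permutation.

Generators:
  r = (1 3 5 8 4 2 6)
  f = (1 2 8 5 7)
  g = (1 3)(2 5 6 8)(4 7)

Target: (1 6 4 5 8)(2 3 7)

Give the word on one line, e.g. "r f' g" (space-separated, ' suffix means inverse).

  after f': (1 7 5 8 2)
  after g': (1 4 7 2 3)(5 6)
  after f: (1 4)(2 3)(5 6 7 8)
  after r': (1 8 3 4 6 7 5 2)
  after g': (1 6 4 5 8)(2 3 7)

f' g' f r' g'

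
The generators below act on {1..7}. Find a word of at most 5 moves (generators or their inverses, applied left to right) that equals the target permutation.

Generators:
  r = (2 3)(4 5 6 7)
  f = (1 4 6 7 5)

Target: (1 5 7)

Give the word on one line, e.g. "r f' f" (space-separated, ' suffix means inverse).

r f r' f

  after r: (2 3)(4 5 6 7)
  after f: (1 4)(2 3)(5 7 6)
  after r': (1 7 5 6 4)
  after f: (1 5 7)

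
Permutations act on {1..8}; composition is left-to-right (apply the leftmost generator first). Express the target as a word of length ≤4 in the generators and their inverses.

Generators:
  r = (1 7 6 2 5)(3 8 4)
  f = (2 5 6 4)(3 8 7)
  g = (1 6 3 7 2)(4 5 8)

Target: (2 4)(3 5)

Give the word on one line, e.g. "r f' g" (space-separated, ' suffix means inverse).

g' g' r'

  after g': (1 2 7 3 6)(4 8 5)
  after g': (1 7 6 2 3)(4 5 8)
  after r': (2 4)(3 5)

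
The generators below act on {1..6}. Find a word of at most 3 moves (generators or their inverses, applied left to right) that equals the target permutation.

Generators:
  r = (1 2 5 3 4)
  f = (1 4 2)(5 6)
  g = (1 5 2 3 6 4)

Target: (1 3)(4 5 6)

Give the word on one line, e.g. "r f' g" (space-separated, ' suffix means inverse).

f' r r

  after f': (1 2 4)(5 6)
  after r: (1 5 6 3 4 2)
  after r: (1 3)(4 5 6)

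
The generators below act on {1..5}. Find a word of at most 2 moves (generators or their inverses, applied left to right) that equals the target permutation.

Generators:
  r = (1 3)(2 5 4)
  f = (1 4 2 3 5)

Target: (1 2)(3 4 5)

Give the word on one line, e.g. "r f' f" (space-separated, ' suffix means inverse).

f r

  after f: (1 4 2 3 5)
  after r: (1 2)(3 4 5)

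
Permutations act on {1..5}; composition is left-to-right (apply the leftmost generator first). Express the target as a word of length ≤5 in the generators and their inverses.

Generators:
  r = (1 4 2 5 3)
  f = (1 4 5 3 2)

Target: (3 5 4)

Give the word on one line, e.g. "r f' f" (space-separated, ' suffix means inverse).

r' f' r r

  after r': (1 3 5 2 4)
  after f': (1 5 3 4 2)
  after r: (1 3 2 4 5)
  after r: (3 5 4)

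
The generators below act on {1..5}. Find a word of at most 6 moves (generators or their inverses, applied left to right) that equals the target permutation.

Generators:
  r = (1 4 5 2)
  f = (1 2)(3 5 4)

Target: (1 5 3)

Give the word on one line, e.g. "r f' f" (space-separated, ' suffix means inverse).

  after f': (1 2)(3 4 5)
  after r: (2 4)(3 5)
  after r: (1 4)(2 5 3)
  after r: (1 5 3)

f' r r r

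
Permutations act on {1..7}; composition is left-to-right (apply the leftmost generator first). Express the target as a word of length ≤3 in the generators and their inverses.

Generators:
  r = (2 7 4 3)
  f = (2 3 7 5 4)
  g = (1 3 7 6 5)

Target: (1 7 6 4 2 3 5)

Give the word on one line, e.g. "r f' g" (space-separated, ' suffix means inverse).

g f

  after g: (1 3 7 6 5)
  after f: (1 7 6 4 2 3 5)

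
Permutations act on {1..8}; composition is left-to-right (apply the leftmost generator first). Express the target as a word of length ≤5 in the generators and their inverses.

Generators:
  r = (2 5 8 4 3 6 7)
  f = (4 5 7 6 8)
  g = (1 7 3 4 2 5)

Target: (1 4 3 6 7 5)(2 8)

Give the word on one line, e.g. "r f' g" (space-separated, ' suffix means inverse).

g' r' g'

  after g': (1 5 2 4 3 7)
  after r': (1 2 8 5 7)(3 6)
  after g': (1 4 3 6 7 5)(2 8)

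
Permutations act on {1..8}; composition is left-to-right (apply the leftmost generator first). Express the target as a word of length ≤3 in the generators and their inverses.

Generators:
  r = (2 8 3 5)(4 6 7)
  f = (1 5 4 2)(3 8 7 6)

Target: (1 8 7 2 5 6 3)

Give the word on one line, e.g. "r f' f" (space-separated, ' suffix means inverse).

  after r: (2 8 3 5)(4 6 7)
  after f': (1 2 3)(4 7 5)(6 8)
  after r: (1 8 7 2 5 6 3)

r f' r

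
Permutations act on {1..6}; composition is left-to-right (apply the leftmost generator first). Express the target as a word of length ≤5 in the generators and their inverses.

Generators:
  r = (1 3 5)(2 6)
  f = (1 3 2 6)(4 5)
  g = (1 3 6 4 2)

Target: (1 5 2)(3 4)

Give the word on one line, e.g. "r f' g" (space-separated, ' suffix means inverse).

  after r': (1 5 3)(2 6)
  after g': (1 5)(2 3)(4 6)
  after g': (1 5 2)(3 4)

r' g' g'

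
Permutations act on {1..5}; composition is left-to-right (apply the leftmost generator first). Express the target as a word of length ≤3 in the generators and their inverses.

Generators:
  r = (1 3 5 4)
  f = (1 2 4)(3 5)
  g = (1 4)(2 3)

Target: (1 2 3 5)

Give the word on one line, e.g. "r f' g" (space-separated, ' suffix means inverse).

  after r: (1 3 5 4)
  after g': (1 2 3 5)

r g'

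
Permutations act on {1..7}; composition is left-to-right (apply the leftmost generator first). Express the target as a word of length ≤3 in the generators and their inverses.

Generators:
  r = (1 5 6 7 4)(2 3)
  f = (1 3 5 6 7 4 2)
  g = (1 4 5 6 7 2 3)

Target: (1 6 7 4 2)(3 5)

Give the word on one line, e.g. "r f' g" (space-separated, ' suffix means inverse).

g' f r

  after g': (1 3 2 7 6 5 4)
  after f: (1 5 2 4 3)
  after r: (1 6 7 4 2)(3 5)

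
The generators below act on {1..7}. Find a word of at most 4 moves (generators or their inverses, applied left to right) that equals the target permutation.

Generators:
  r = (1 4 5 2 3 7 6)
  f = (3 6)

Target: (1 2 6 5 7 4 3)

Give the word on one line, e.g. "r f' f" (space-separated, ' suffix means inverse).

  after r: (1 4 5 2 3 7 6)
  after r: (1 5 3 6 4 2 7)
  after r: (1 2 6 5 7 4 3)

r r r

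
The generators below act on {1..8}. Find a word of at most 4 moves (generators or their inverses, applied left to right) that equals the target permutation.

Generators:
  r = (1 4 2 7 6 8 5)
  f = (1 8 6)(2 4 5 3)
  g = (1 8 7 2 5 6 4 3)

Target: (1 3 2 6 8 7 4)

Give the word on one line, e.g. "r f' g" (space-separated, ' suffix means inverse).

  after r: (1 4 2 7 6 8 5)
  after f': (1 2 7 8 4 3 5 6)
  after f': (1 3 4 5 8 2 7)
  after r: (1 3 2 6 8 7 4)

r f' f' r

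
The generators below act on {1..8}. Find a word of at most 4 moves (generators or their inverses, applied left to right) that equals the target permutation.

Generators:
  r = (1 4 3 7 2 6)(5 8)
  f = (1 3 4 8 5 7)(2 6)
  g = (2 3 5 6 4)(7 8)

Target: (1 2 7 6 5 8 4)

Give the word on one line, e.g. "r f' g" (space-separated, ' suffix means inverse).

r' g g

  after r': (1 6 2 7 3 4)(5 8)
  after g: (1 4)(2 8 6 3)(5 7)
  after g: (1 2 7 6 5 8 4)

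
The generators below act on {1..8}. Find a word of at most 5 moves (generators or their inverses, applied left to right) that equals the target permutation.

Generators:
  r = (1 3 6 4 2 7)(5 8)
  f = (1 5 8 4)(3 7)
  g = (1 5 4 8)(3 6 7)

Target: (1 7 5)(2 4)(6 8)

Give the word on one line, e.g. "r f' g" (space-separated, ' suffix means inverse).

  after g': (1 8 4 5)(3 7 6)
  after r': (1 5 7 3 2 4 8 6)
  after g': (2 5 6 8 3)
  after r: (1 3 7)(2 8 6 5 4)
  after f: (1 7 5)(2 4)(6 8)

g' r' g' r f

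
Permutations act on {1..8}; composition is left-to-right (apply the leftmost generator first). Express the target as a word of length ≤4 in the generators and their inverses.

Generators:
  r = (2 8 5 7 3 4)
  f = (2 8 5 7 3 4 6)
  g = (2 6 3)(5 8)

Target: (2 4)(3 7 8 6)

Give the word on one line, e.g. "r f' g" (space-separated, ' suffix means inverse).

  after r': (2 4 3 7 5 8)
  after g: (2 4)(3 7 8 6)

r' g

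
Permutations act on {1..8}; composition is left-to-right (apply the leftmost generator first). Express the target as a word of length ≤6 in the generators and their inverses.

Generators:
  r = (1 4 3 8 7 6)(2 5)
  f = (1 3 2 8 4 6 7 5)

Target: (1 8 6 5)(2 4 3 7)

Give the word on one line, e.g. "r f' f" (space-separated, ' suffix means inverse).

r f f r'

  after r: (1 4 3 8 7 6)(2 5)
  after f: (1 6 3 4 2)(5 8)
  after f: (1 7 5 4 8)(2 3 6)
  after r': (1 8 6 5)(2 4 3 7)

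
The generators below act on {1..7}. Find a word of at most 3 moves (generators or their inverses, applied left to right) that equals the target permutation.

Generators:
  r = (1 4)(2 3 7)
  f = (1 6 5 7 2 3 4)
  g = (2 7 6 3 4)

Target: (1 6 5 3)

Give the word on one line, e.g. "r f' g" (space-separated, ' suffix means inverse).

f r'

  after f: (1 6 5 7 2 3 4)
  after r': (1 6 5 3)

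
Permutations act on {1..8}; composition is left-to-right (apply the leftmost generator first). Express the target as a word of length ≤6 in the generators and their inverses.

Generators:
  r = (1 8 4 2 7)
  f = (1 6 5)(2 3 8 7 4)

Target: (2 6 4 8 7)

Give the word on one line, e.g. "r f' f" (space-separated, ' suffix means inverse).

  after f: (1 6 5)(2 3 8 7 4)
  after f: (1 5 6)(2 8 4 3 7)
  after r': (1 5 6 7 4 3 2)
  after f: (2 6 4 8 7)

f f r' f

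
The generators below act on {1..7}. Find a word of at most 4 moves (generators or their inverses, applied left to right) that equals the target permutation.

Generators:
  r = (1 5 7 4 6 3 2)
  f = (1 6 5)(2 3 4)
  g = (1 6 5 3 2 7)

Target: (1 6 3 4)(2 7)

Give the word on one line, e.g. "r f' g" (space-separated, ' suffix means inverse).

r' r' g' g'

  after r': (1 2 3 6 4 7 5)
  after r': (1 3 4 5 2 6 7)
  after g': (1 5 3 4 6 2)
  after g': (1 6 3 4)(2 7)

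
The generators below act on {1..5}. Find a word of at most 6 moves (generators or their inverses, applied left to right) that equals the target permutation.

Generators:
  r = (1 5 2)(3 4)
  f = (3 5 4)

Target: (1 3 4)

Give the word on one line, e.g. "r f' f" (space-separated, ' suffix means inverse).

  after r: (1 5 2)(3 4)
  after f': (1 3 5 2)
  after f': (1 4 5 2)
  after r': (1 3 4)

r f' f' r'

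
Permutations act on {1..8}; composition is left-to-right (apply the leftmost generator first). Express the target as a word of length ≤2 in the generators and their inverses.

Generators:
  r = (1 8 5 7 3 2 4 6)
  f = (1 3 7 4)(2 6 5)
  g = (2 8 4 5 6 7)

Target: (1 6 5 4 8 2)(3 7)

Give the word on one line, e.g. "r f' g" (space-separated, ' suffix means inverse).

  after g: (2 8 4 5 6 7)
  after r': (1 6 5 4 8 2)(3 7)

g r'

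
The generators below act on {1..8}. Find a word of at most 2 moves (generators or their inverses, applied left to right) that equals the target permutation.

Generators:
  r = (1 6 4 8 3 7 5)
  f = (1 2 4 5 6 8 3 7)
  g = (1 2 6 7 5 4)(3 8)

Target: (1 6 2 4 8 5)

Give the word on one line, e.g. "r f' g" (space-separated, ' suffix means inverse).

  after r': (1 5 7 3 8 4 6)
  after f: (1 6 2 4 8 5)

r' f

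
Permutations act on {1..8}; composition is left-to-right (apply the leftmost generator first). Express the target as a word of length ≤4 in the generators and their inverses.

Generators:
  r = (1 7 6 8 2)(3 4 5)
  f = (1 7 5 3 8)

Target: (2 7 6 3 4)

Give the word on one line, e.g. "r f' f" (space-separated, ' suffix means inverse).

  after r': (1 2 8 6 7)(3 5 4)
  after f: (1 2)(4 8 6 5)
  after r: (2 7 6 3 4)

r' f r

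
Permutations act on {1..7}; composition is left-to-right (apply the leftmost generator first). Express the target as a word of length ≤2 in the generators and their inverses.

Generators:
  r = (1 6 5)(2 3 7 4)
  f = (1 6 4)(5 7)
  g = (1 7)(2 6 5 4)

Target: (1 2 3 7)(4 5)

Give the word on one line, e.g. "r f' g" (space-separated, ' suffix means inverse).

  after f': (1 4 6)(5 7)
  after r: (1 2 3 7)(4 5)

f' r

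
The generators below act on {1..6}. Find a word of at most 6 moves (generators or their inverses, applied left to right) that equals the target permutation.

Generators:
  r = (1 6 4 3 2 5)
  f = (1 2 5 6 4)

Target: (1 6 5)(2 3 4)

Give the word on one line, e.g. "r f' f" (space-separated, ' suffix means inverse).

r f f r

  after r: (1 6 4 3 2 5)
  after f: (1 4 3 5 2 6)
  after f: (2 4 3 6)
  after r: (1 6 5)(2 3 4)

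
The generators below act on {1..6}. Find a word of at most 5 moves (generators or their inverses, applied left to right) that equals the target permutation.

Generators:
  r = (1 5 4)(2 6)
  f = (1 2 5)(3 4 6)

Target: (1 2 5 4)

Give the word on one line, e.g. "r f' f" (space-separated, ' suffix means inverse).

f' r' r' f r

  after f': (1 5 2)(3 6 4)
  after r': (2 4 3)(5 6)
  after r': (1 4 3 6)(2 5)
  after f: (1 6 2)
  after r: (1 2 5 4)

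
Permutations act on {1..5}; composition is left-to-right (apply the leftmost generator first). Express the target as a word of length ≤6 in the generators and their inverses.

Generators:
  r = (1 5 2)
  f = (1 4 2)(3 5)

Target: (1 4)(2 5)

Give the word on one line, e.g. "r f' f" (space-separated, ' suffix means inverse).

  after r: (1 5 2)
  after r: (1 2 5)
  after f: (2 3 5 4)
  after f: (1 4)(2 5)

r r f f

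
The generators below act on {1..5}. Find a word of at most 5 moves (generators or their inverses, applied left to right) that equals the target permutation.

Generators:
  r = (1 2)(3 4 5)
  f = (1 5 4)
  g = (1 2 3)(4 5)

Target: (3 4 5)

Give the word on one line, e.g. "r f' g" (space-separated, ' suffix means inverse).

  after f: (1 5 4)
  after g: (1 4 2 3)
  after f': (1 5)(2 3 4)
  after g': (1 4)(3 5)
  after f: (3 4 5)

f g f' g' f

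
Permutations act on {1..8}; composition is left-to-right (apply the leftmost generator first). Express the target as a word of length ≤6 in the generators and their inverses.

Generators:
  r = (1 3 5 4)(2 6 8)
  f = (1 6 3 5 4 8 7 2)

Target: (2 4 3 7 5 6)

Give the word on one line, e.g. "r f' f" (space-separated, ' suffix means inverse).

  after f: (1 6 3 5 4 8 7 2)
  after f: (1 3 4 7)(2 6 5 8)
  after f: (1 5 7 6 4 2 3 8)
  after f: (1 4)(2 5)(3 7)(6 8)
  after r: (2 4 3 7 5 6)

f f f f r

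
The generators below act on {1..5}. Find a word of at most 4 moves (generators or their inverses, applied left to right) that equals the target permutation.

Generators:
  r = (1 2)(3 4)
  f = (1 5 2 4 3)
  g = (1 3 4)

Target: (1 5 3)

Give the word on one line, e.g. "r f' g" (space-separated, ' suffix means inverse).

  after f: (1 5 2 4 3)
  after g: (1 5 2)
  after r': (1 5)(3 4)
  after g: (1 5 3)

f g r' g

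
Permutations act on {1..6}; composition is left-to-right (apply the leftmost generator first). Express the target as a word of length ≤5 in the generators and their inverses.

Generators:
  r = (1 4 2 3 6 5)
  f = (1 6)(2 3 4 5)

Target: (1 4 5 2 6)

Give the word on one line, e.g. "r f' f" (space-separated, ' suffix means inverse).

r r f' f'

  after r: (1 4 2 3 6 5)
  after r: (1 2 6)(3 5 4)
  after f': (1 5 3 4 2)
  after f': (1 4 5 2 6)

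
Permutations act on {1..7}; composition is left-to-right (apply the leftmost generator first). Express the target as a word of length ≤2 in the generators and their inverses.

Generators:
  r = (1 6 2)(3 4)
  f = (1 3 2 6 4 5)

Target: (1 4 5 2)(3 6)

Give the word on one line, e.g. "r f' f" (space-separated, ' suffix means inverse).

f r'

  after f: (1 3 2 6 4 5)
  after r': (1 4 5 2)(3 6)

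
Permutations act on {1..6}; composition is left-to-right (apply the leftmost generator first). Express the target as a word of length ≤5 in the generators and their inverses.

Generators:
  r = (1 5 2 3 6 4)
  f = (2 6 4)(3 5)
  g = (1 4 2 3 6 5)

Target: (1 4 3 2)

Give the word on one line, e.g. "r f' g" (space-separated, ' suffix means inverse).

  after r': (1 4 6 3 2 5)
  after f': (1 6 5)(2 3 4)
  after g: (1 5 4 3 2 6)
  after g: (2 5)(4 6)
  after r': (1 4 3 2)

r' f' g g r'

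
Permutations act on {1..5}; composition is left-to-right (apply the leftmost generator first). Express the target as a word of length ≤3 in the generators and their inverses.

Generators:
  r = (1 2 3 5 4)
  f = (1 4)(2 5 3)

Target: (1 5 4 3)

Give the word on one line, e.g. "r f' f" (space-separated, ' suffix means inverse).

r r f'

  after r: (1 2 3 5 4)
  after r: (1 3 4 2 5)
  after f': (1 5 4 3)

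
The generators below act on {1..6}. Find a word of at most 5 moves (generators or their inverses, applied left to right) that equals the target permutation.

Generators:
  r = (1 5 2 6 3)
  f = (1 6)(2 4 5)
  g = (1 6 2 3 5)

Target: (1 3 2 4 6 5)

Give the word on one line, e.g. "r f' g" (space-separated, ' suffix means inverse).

f f r f g

  after f: (1 6)(2 4 5)
  after f: (2 5 4)
  after r: (1 5 4 6 3)
  after f: (1 2 4)(3 6)
  after g: (1 3 2 4 6 5)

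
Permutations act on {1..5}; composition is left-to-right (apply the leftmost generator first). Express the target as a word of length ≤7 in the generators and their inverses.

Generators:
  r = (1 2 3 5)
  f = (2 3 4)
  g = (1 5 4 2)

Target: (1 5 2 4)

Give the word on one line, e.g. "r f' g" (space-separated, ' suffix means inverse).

f' g' r' g f

  after f': (2 4 3)
  after g': (1 2 5)(3 4)
  after r': (2 3 4)
  after g: (1 5 4)(2 3)
  after f: (1 5 2 4)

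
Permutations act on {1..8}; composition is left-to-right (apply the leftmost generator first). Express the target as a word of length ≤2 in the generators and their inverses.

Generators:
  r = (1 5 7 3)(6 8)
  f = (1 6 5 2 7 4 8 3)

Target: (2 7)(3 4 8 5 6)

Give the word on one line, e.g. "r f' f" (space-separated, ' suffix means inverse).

  after r': (1 3 7 5)(6 8)
  after f: (2 7)(3 4 8 5 6)

r' f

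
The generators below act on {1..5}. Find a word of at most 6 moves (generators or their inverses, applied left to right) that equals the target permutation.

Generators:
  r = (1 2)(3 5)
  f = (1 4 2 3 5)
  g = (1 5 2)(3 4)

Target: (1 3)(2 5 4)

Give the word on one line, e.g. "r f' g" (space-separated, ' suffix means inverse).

r f' g f r

  after r: (1 2)(3 5)
  after f': (1 4)(2 5)
  after g: (1 3 4 5)
  after f: (1 5 4)(2 3)
  after r: (1 3)(2 5 4)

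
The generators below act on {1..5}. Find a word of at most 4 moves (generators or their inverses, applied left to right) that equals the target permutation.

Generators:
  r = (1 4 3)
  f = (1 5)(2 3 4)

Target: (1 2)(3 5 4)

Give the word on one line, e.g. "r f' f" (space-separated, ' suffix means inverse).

r' r' f r

  after r': (1 3 4)
  after r': (1 4 3)
  after f: (1 2 3 5)
  after r: (1 2)(3 5 4)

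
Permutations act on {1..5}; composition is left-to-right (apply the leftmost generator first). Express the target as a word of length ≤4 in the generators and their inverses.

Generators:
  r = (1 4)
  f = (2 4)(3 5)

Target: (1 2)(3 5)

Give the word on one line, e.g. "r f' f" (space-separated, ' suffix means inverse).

  after r: (1 4)
  after f': (1 2 4)(3 5)
  after r': (1 2)(3 5)

r f' r'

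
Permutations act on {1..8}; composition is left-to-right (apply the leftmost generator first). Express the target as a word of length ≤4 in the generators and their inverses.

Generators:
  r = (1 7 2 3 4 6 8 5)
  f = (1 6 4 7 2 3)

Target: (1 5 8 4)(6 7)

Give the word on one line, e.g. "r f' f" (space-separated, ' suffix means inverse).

  after r': (1 5 8 6 4 3 2 7)
  after f: (1 5 8 4)(6 7)

r' f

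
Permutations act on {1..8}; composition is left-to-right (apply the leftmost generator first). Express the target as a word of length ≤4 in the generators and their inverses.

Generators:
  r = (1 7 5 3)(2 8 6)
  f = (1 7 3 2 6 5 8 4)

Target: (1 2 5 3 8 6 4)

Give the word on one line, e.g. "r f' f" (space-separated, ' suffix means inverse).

r' f

  after r': (1 3 5 7)(2 6 8)
  after f: (1 2 5 3 8 6 4)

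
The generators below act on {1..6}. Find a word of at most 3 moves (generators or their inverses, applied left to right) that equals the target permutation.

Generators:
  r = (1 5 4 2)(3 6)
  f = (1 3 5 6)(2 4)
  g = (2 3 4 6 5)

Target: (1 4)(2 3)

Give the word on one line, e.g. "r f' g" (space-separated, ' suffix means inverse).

  after f': (1 6 5 3)(2 4)
  after r: (1 3 5 6 4)
  after g: (1 4)(2 3)

f' r g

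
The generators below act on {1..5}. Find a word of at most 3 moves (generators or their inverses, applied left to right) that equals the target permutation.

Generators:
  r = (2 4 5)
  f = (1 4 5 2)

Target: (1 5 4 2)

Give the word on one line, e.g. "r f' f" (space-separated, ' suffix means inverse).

  after f: (1 4 5 2)
  after r: (1 5 4 2)

f r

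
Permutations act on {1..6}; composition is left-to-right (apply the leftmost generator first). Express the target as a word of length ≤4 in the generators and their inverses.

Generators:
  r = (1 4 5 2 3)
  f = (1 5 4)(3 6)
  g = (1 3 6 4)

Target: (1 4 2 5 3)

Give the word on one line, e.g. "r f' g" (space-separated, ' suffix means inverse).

  after f: (1 5 4)(3 6)
  after g: (1 5)(3 4)
  after r': (1 4 2 5 3)

f g r'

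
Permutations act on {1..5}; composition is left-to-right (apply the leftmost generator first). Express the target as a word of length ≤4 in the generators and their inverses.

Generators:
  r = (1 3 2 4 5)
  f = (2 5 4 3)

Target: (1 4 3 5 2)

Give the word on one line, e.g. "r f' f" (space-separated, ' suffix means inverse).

  after f: (2 5 4 3)
  after r': (1 5 2 4)
  after f': (1 2 5 3 4)
  after r: (1 4 3 5 2)

f r' f' r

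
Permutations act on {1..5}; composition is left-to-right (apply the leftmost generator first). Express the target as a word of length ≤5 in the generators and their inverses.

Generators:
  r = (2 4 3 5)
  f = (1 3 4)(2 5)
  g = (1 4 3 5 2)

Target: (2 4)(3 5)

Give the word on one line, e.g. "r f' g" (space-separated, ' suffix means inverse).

g r f'

  after g: (1 4 3 5 2)
  after r: (1 3 2)(4 5)
  after f': (2 4)(3 5)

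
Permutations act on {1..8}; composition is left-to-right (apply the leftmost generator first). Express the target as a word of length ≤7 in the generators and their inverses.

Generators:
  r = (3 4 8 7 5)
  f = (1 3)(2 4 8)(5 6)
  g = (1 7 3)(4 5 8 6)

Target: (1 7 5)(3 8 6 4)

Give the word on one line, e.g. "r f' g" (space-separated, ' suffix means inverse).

  after r': (3 5 7 8 4)
  after g: (1 7 6 4)(3 8 5)
  after f: (1 7 5)(2 4 3)(6 8)
  after f: (1 7 6 2 8 5 3 4)
  after f: (1 7 5)(3 8 6 4)

r' g f f f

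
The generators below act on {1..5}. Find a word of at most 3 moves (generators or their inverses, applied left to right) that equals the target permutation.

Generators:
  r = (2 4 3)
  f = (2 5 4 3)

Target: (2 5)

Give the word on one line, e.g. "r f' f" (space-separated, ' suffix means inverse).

r' r' f'

  after r': (2 3 4)
  after r': (2 4 3)
  after f': (2 5)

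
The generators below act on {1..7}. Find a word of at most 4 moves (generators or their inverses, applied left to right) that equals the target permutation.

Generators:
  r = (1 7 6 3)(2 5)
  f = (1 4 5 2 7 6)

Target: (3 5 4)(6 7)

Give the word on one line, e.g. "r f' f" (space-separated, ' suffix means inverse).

  after r': (1 3 6 7)(2 5)
  after r': (1 6)(3 7)
  after f': (1 7 3 2 5 4)
  after r': (3 5 4)(6 7)

r' r' f' r'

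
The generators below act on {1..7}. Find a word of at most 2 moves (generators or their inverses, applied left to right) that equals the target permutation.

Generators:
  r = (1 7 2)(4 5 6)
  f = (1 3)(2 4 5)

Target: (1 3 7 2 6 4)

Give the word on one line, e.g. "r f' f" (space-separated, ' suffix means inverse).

f' r

  after f': (1 3)(2 5 4)
  after r: (1 3 7 2 6 4)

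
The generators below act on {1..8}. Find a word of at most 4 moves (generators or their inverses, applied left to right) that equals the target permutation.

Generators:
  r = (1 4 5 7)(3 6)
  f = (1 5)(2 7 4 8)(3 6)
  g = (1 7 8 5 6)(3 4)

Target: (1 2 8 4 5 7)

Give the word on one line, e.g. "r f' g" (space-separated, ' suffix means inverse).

  after r': (1 7 5 4)(3 6)
  after f': (1 2 8 4 5 7)

r' f'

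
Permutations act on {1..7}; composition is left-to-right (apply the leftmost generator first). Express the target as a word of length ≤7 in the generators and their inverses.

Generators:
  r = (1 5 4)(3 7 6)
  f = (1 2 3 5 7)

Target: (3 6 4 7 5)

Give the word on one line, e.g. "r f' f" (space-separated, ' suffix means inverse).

r f' f' r' f'

  after r: (1 5 4)(3 7 6)
  after f': (1 3 5 4 7 6 2)
  after f': (1 2 7 6)(4 5)
  after r': (1 2 3 6 4)
  after f': (3 6 4 7 5)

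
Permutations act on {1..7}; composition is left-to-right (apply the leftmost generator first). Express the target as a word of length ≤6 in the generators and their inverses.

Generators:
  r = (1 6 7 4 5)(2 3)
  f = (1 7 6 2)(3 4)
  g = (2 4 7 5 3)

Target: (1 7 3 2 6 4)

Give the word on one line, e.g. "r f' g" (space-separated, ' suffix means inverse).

  after g': (2 3 5 7 4)
  after f': (1 2 4 6 7 3 5)
  after g: (1 4 6 5)(2 7)
  after r': (1 7 3 2 6 4)

g' f' g r'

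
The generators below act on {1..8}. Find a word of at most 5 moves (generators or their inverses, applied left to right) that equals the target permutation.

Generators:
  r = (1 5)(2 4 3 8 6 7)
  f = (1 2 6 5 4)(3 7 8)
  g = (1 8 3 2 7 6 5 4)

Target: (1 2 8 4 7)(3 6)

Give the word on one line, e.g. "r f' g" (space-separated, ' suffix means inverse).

f g' r' r'

  after f: (1 2 6 5 4)(3 7 8)
  after g': (1 3 2 7)
  after r': (1 4 2 6 8 3 7 5)
  after r': (1 2 8 4 7)(3 6)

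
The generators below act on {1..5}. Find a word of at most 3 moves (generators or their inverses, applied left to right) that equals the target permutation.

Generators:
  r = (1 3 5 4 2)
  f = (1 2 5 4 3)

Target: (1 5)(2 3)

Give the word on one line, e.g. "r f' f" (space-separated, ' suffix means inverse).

  after f': (1 3 4 5 2)
  after r: (1 5)(2 3)

f' r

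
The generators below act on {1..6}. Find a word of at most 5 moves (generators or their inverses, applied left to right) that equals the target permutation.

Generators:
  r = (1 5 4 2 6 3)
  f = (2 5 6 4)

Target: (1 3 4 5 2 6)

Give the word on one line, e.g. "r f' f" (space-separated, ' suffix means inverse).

f' r' f

  after f': (2 4 6 5)
  after r': (1 3 6)(2 5 4)
  after f: (1 3 4 5 2 6)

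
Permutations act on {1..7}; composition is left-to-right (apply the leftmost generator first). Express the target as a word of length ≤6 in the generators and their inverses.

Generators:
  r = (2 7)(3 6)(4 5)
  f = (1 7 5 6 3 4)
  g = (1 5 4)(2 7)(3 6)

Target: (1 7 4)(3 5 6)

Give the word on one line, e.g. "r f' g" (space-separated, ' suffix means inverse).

  after f: (1 7 5 6 3 4)
  after r': (1 2 7 4)(3 5)
  after g': (1 7 5 6 3)
  after g': (1 2 7)(3 4 5)
  after g': (1 7 4)(3 5 6)

f r' g' g' g'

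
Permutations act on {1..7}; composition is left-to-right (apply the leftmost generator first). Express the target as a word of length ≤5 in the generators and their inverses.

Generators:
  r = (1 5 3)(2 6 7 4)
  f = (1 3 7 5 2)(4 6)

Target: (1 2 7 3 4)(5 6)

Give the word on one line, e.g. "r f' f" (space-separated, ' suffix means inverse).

  after f: (1 3 7 5 2)(4 6)
  after r': (1 5 4 2 3 6 7)
  after f: (1 2 7 3 4)(5 6)

f r' f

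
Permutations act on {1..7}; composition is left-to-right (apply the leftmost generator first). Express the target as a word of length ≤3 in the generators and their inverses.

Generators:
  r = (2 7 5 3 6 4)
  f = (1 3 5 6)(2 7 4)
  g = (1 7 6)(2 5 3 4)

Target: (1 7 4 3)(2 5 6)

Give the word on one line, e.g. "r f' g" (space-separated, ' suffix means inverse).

g' f g

  after g': (1 6 7)(2 4 3 5)
  after f: (3 6 4 5 7)
  after g: (1 7 4 3)(2 5 6)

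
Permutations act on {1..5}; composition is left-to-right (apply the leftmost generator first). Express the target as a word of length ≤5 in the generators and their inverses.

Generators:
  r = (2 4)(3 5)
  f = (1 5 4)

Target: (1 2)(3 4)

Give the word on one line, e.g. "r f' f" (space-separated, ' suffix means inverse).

f' r' f

  after f': (1 4 5)
  after r': (1 2 4 3 5)
  after f: (1 2)(3 4)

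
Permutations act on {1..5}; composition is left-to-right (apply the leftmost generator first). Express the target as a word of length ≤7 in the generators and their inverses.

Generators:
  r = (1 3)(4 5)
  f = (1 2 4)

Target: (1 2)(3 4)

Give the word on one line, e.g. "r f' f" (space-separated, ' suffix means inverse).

  after r: (1 3)(4 5)
  after f': (1 3 4 5 2)
  after r: (2 3 5)
  after f: (1 2 3 5 4)
  after r': (1 2)(3 4)

r f' r f r'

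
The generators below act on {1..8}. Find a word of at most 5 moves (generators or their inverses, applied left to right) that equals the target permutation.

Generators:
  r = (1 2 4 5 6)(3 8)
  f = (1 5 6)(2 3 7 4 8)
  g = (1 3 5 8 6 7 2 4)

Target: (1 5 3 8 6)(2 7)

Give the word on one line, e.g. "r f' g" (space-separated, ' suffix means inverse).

  after f': (1 6 5)(2 8 4 7 3)
  after r: (2 3 4 7 8 5)
  after f: (1 5 3 8 6)(2 7)

f' r f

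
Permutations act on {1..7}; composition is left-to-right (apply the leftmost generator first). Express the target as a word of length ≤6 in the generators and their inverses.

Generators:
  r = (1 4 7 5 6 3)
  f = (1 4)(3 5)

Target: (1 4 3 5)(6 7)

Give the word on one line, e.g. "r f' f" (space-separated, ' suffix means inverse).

f r f' r'

  after f: (1 4)(3 5)
  after r: (1 7 5)(3 6)
  after f': (1 7 3 6 5 4)
  after r': (1 4 3 5)(6 7)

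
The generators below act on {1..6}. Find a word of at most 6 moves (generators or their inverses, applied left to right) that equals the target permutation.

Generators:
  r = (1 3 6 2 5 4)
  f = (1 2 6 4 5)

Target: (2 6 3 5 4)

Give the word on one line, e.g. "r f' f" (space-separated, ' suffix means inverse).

  after f: (1 2 6 4 5)
  after r': (1 6 5 4 2 3)
  after f: (1 4 6)(2 3)
  after r: (2 6 3 5 4)

f r' f r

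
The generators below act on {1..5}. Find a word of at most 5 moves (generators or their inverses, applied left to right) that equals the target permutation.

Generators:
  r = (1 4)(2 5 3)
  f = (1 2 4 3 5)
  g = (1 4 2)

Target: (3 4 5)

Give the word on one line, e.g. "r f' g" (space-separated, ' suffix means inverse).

  after f: (1 2 4 3 5)
  after g: (3 5 4)
  after f: (1 2 4 5 3)
  after g: (3 4 5)

f g f g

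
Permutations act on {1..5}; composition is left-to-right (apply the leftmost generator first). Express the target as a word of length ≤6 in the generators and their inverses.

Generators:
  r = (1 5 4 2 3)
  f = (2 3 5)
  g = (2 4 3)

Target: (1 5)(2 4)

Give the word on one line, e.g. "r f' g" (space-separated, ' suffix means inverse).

g' r' f g'

  after g': (2 3 4)
  after r': (1 3 5)
  after f: (1 5)(2 3)
  after g': (1 5)(2 4)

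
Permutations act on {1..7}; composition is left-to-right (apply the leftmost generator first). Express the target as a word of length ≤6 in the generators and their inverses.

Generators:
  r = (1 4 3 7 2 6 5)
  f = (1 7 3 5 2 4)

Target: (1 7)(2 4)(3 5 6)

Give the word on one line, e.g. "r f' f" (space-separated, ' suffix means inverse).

  after r': (1 5 6 2 7 3 4)
  after f: (1 2 3)(4 7 5 6)
  after f: (1 4 3 7 2 5 6)
  after f: (4 5 6 7)
  after f: (1 7)(2 4)(3 5 6)

r' f f f f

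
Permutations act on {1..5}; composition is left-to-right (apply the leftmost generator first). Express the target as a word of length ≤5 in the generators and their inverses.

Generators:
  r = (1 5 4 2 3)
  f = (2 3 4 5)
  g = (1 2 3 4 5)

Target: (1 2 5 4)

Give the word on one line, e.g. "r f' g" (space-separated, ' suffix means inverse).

r r f' g'

  after r: (1 5 4 2 3)
  after r: (1 4 3 5 2)
  after f': (1 3 4 2)
  after g': (1 2 5 4)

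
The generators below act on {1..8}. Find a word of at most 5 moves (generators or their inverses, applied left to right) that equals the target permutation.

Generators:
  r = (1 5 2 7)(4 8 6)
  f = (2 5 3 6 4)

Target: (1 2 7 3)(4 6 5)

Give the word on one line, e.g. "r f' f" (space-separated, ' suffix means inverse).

  after r: (1 5 2 7)(4 8 6)
  after f': (1 2 7)(3 5 4 8)
  after r: (1 7 5 8 3 2)(4 6)
  after f: (1 7 3 5 8 6 2)
  after r': (1 2 7 3)(4 6 5)

r f' r f r'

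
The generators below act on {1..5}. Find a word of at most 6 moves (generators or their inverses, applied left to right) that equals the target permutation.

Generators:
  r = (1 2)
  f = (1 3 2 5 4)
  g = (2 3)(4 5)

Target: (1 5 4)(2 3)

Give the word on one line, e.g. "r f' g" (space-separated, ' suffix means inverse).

  after r': (1 2)
  after f: (1 5 4)(2 3)
  after g': (1 4)
  after g': (1 5 4)(2 3)

r' f g' g'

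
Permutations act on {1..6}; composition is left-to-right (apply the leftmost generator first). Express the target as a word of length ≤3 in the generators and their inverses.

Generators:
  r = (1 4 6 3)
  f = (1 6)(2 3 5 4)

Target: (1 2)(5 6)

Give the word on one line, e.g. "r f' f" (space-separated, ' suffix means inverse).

  after r': (1 3 6 4)
  after f': (1 2 4 6 5 3)
  after r': (1 2)(5 6)

r' f' r'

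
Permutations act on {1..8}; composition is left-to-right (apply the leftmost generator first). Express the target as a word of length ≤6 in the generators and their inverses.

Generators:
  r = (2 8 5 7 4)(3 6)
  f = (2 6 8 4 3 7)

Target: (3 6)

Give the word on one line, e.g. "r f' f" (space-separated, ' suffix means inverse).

  after r': (2 4 7 5 8)(3 6)
  after r': (2 7 8 4 5)
  after r': (2 5 4 8 7)(3 6)
  after r': (2 8 5 7 4)
  after r': (3 6)

r' r' r' r' r'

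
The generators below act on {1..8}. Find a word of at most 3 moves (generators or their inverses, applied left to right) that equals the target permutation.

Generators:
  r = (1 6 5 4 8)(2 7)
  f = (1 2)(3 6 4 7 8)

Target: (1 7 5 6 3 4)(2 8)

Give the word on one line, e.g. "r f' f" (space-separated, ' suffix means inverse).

f' r'

  after f': (1 2)(3 8 7 4 6)
  after r': (1 7 5 6 3 4)(2 8)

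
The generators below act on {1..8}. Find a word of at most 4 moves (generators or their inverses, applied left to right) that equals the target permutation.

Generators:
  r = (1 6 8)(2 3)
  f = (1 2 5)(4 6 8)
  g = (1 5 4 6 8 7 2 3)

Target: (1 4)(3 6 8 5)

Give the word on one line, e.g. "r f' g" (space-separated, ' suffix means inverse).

r f f r

  after r: (1 6 8)(2 3)
  after f: (1 8 2 3 5)(4 6)
  after f: (1 4 8 5 2 3)
  after r: (1 4)(3 6 8 5)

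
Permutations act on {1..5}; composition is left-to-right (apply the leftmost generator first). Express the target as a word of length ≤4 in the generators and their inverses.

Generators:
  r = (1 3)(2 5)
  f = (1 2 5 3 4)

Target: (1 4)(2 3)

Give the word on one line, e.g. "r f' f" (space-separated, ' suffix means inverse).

  after f': (1 4 3 5 2)
  after r: (1 4)(2 3)

f' r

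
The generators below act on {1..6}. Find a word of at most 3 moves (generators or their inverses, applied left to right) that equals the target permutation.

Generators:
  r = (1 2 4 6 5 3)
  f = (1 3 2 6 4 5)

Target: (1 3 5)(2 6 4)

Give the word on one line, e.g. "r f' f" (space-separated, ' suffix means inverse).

  after r: (1 2 4 6 5 3)
  after f': (1 3 5)(2 6 4)

r f'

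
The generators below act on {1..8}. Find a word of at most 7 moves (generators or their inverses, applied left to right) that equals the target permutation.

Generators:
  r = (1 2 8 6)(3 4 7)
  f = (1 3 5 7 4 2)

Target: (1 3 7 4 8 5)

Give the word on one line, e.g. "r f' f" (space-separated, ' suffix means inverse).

f r' f' r f'

  after f: (1 3 5 7 4 2)
  after r': (1 7 3 5 4)(2 6 8)
  after f': (1 5 7)(2 6 8 4)
  after r: (1 5 3 4 8 7 2)
  after f': (1 3 7 4 8 5)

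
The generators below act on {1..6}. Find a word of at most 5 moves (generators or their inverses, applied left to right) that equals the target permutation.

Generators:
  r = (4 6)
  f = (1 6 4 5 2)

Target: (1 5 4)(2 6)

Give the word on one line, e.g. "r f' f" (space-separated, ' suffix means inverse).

f f f r

  after f: (1 6 4 5 2)
  after f: (1 4 2 6 5)
  after f: (1 5 6 2 4)
  after r: (1 5 4)(2 6)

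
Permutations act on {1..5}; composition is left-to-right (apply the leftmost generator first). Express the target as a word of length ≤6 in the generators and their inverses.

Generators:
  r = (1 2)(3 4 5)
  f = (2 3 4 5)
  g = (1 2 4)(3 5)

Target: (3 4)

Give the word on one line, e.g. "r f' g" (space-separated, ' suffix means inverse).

  after f': (2 5 4 3)
  after f': (2 4)(3 5)
  after r': (1 2 3 4)
  after r': (2 5 4)
  after f: (3 4)

f' f' r' r' f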